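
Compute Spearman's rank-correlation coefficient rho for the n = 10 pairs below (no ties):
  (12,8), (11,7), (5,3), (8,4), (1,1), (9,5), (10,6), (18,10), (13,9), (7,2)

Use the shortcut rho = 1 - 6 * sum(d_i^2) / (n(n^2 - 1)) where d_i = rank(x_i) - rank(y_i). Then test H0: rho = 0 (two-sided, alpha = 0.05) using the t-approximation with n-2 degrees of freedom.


Step 1: Rank x and y separately (midranks; no ties here).
rank(x): 12->8, 11->7, 5->2, 8->4, 1->1, 9->5, 10->6, 18->10, 13->9, 7->3
rank(y): 8->8, 7->7, 3->3, 4->4, 1->1, 5->5, 6->6, 10->10, 9->9, 2->2
Step 2: d_i = R_x(i) - R_y(i); compute d_i^2.
  (8-8)^2=0, (7-7)^2=0, (2-3)^2=1, (4-4)^2=0, (1-1)^2=0, (5-5)^2=0, (6-6)^2=0, (10-10)^2=0, (9-9)^2=0, (3-2)^2=1
sum(d^2) = 2.
Step 3: rho = 1 - 6*2 / (10*(10^2 - 1)) = 1 - 12/990 = 0.987879.
Step 4: Under H0, t = rho * sqrt((n-2)/(1-rho^2)) = 18.0003 ~ t(8).
Step 5: Two-sided p-value from the t-distribution with 8 df = 0.000000.
Step 6: alpha = 0.05. reject H0.

rho = 0.9879, p = 0.000000, reject H0 at alpha = 0.05.


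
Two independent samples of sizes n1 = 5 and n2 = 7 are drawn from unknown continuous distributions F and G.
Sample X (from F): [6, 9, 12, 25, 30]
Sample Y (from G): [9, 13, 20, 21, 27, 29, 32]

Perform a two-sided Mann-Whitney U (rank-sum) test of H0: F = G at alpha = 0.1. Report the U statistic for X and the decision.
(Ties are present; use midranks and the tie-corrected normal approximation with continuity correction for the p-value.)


Step 1: Combine and sort all 12 observations; assign midranks.
sorted (value, group): (6,X), (9,X), (9,Y), (12,X), (13,Y), (20,Y), (21,Y), (25,X), (27,Y), (29,Y), (30,X), (32,Y)
ranks: 6->1, 9->2.5, 9->2.5, 12->4, 13->5, 20->6, 21->7, 25->8, 27->9, 29->10, 30->11, 32->12
Step 2: Rank sum for X: R1 = 1 + 2.5 + 4 + 8 + 11 = 26.5.
Step 3: U_X = R1 - n1(n1+1)/2 = 26.5 - 5*6/2 = 26.5 - 15 = 11.5.
       U_Y = n1*n2 - U_X = 35 - 11.5 = 23.5.
Step 4: Ties are present, so use the tie-corrected normal approximation (with continuity correction) for the p-value.
Step 5: p-value = 0.370914; compare to alpha = 0.1. fail to reject H0.

U_X = 11.5, p = 0.370914, fail to reject H0 at alpha = 0.1.


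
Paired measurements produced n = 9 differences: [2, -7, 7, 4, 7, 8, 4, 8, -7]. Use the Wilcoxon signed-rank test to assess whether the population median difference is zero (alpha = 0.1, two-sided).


Step 1: Drop any zero differences (none here) and take |d_i|.
|d| = [2, 7, 7, 4, 7, 8, 4, 8, 7]
Step 2: Midrank |d_i| (ties get averaged ranks).
ranks: |2|->1, |7|->5.5, |7|->5.5, |4|->2.5, |7|->5.5, |8|->8.5, |4|->2.5, |8|->8.5, |7|->5.5
Step 3: Attach original signs; sum ranks with positive sign and with negative sign.
W+ = 1 + 5.5 + 2.5 + 5.5 + 8.5 + 2.5 + 8.5 = 34
W- = 5.5 + 5.5 = 11
(Check: W+ + W- = 45 should equal n(n+1)/2 = 45.)
Step 4: Test statistic W = min(W+, W-) = 11.
Step 5: Ties in |d|, so use the tie-corrected normal approximation.
        E[W] = n(n+1)/4 = 9*10/4 = 22.5.
        Tie groups: |d|=4 (t=2), |d|=7 (t=4), |d|=8 (t=2); sum(t^3 - t) = 72.
        Var[W] = n(n+1)(2n+1)/24 - sum(t^3-t)/48 = 1710/24 - 72/48 = 69.75.
        z = (W - E[W]) / sqrt(Var[W]) = (11 - 22.5) / 8.3516 = -1.3770.
        Two-sided p = 2*Phi(z) = 0.168520.
Step 6: alpha = 0.1. fail to reject H0.

W+ = 34, W- = 11, W = min = 11, p = 0.168520, fail to reject H0.


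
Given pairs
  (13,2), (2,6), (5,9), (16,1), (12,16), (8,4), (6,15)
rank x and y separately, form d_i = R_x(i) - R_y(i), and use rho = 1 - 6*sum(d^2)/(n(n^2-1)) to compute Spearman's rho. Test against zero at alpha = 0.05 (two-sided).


Step 1: Rank x and y separately (midranks; no ties here).
rank(x): 13->6, 2->1, 5->2, 16->7, 12->5, 8->4, 6->3
rank(y): 2->2, 6->4, 9->5, 1->1, 16->7, 4->3, 15->6
Step 2: d_i = R_x(i) - R_y(i); compute d_i^2.
  (6-2)^2=16, (1-4)^2=9, (2-5)^2=9, (7-1)^2=36, (5-7)^2=4, (4-3)^2=1, (3-6)^2=9
sum(d^2) = 84.
Step 3: rho = 1 - 6*84 / (7*(7^2 - 1)) = 1 - 504/336 = -0.500000.
Step 4: Under H0, t = rho * sqrt((n-2)/(1-rho^2)) = -1.2910 ~ t(5).
Step 5: Two-sided p-value from the t-distribution with 5 df = 0.253170.
Step 6: alpha = 0.05. fail to reject H0.

rho = -0.5000, p = 0.253170, fail to reject H0 at alpha = 0.05.


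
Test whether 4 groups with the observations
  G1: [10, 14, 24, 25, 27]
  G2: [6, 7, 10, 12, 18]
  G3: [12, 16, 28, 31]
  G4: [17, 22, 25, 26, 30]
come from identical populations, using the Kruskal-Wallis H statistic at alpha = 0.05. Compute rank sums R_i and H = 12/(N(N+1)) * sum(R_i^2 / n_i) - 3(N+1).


Step 1: Combine all N = 19 observations and assign midranks.
sorted (value, group, rank): (6,G2,1), (7,G2,2), (10,G1,3.5), (10,G2,3.5), (12,G2,5.5), (12,G3,5.5), (14,G1,7), (16,G3,8), (17,G4,9), (18,G2,10), (22,G4,11), (24,G1,12), (25,G1,13.5), (25,G4,13.5), (26,G4,15), (27,G1,16), (28,G3,17), (30,G4,18), (31,G3,19)
Step 2: Sum ranks within each group.
R_1 = 52 (n_1 = 5)
R_2 = 22 (n_2 = 5)
R_3 = 49.5 (n_3 = 4)
R_4 = 66.5 (n_4 = 5)
Step 3: H = 12/(N(N+1)) * sum(R_i^2/n_i) - 3(N+1)
     = 12/(19*20) * (52^2/5 + 22^2/5 + 49.5^2/4 + 66.5^2/5) - 3*20
     = 0.031579 * 2134.61 - 60
     = 7.408816.
Step 4: Ties present; correction factor C = 1 - 18/(19^3 - 19) = 0.997368. Corrected H = 7.408816 / 0.997368 = 7.428364.
Step 5: Under H0, H ~ chi^2(3); p-value = 0.059428.
Step 6: alpha = 0.05. fail to reject H0.

H = 7.4284, df = 3, p = 0.059428, fail to reject H0.


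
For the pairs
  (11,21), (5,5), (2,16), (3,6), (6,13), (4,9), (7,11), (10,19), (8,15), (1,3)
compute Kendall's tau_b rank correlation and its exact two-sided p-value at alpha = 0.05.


Step 1: Enumerate the 45 unordered pairs (i,j) with i<j and classify each by sign(x_j-x_i) * sign(y_j-y_i).
  (1,2):dx=-6,dy=-16->C; (1,3):dx=-9,dy=-5->C; (1,4):dx=-8,dy=-15->C; (1,5):dx=-5,dy=-8->C
  (1,6):dx=-7,dy=-12->C; (1,7):dx=-4,dy=-10->C; (1,8):dx=-1,dy=-2->C; (1,9):dx=-3,dy=-6->C
  (1,10):dx=-10,dy=-18->C; (2,3):dx=-3,dy=+11->D; (2,4):dx=-2,dy=+1->D; (2,5):dx=+1,dy=+8->C
  (2,6):dx=-1,dy=+4->D; (2,7):dx=+2,dy=+6->C; (2,8):dx=+5,dy=+14->C; (2,9):dx=+3,dy=+10->C
  (2,10):dx=-4,dy=-2->C; (3,4):dx=+1,dy=-10->D; (3,5):dx=+4,dy=-3->D; (3,6):dx=+2,dy=-7->D
  (3,7):dx=+5,dy=-5->D; (3,8):dx=+8,dy=+3->C; (3,9):dx=+6,dy=-1->D; (3,10):dx=-1,dy=-13->C
  (4,5):dx=+3,dy=+7->C; (4,6):dx=+1,dy=+3->C; (4,7):dx=+4,dy=+5->C; (4,8):dx=+7,dy=+13->C
  (4,9):dx=+5,dy=+9->C; (4,10):dx=-2,dy=-3->C; (5,6):dx=-2,dy=-4->C; (5,7):dx=+1,dy=-2->D
  (5,8):dx=+4,dy=+6->C; (5,9):dx=+2,dy=+2->C; (5,10):dx=-5,dy=-10->C; (6,7):dx=+3,dy=+2->C
  (6,8):dx=+6,dy=+10->C; (6,9):dx=+4,dy=+6->C; (6,10):dx=-3,dy=-6->C; (7,8):dx=+3,dy=+8->C
  (7,9):dx=+1,dy=+4->C; (7,10):dx=-6,dy=-8->C; (8,9):dx=-2,dy=-4->C; (8,10):dx=-9,dy=-16->C
  (9,10):dx=-7,dy=-12->C
Step 2: C = 36, D = 9, total pairs = 45.
Step 3: tau = (C - D)/(n(n-1)/2) = (36 - 9)/45 = 0.600000.
Step 4: Exact two-sided p-value (enumerate n! = 3628800 permutations of y under H0): p = 0.016666.
Step 5: alpha = 0.05. reject H0.

tau_b = 0.6000 (C=36, D=9), p = 0.016666, reject H0.


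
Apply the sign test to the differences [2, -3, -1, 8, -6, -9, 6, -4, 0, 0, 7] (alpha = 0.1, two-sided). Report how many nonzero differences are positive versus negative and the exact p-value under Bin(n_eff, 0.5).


Step 1: Discard zero differences. Original n = 11; n_eff = number of nonzero differences = 9.
Nonzero differences (with sign): +2, -3, -1, +8, -6, -9, +6, -4, +7
Step 2: Count signs: positive = 4, negative = 5.
Step 3: Under H0: P(positive) = 0.5, so the number of positives S ~ Bin(9, 0.5).
Step 4: Two-sided exact p-value = sum of Bin(9,0.5) probabilities at or below the observed probability = 1.000000.
Step 5: alpha = 0.1. fail to reject H0.

n_eff = 9, pos = 4, neg = 5, p = 1.000000, fail to reject H0.


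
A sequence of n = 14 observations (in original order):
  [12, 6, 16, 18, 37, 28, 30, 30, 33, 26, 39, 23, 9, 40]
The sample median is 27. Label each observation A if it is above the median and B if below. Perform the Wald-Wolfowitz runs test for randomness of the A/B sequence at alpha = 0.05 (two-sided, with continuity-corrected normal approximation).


Step 1: Compute median = 27; label A = above, B = below.
Labels in order: BBBBAAAAABABBA  (n_A = 7, n_B = 7)
Step 2: Count runs R = 6.
Step 3: Under H0 (random ordering), E[R] = 2*n_A*n_B/(n_A+n_B) + 1 = 2*7*7/14 + 1 = 8.0000.
        Var[R] = 2*n_A*n_B*(2*n_A*n_B - n_A - n_B) / ((n_A+n_B)^2 * (n_A+n_B-1)) = 8232/2548 = 3.2308.
        SD[R] = 1.7974.
Step 4: Continuity-corrected z = (R + 0.5 - E[R]) / SD[R] = (6 + 0.5 - 8.0000) / 1.7974 = -0.8345.
Step 5: Two-sided p-value via normal approximation = 2*(1 - Phi(|z|)) = 0.403986.
Step 6: alpha = 0.05. fail to reject H0.

R = 6, z = -0.8345, p = 0.403986, fail to reject H0.


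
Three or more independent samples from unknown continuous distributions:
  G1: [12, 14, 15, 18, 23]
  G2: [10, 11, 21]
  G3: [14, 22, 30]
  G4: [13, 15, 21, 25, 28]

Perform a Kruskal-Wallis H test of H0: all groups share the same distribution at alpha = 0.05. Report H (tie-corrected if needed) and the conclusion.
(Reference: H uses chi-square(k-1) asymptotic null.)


Step 1: Combine all N = 16 observations and assign midranks.
sorted (value, group, rank): (10,G2,1), (11,G2,2), (12,G1,3), (13,G4,4), (14,G1,5.5), (14,G3,5.5), (15,G1,7.5), (15,G4,7.5), (18,G1,9), (21,G2,10.5), (21,G4,10.5), (22,G3,12), (23,G1,13), (25,G4,14), (28,G4,15), (30,G3,16)
Step 2: Sum ranks within each group.
R_1 = 38 (n_1 = 5)
R_2 = 13.5 (n_2 = 3)
R_3 = 33.5 (n_3 = 3)
R_4 = 51 (n_4 = 5)
Step 3: H = 12/(N(N+1)) * sum(R_i^2/n_i) - 3(N+1)
     = 12/(16*17) * (38^2/5 + 13.5^2/3 + 33.5^2/3 + 51^2/5) - 3*17
     = 0.044118 * 1243.83 - 51
     = 3.875000.
Step 4: Ties present; correction factor C = 1 - 18/(16^3 - 16) = 0.995588. Corrected H = 3.875000 / 0.995588 = 3.892171.
Step 5: Under H0, H ~ chi^2(3); p-value = 0.273346.
Step 6: alpha = 0.05. fail to reject H0.

H = 3.8922, df = 3, p = 0.273346, fail to reject H0.


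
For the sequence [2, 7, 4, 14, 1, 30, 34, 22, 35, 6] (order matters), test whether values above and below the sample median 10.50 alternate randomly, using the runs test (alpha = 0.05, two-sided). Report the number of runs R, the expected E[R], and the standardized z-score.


Step 1: Compute median = 10.50; label A = above, B = below.
Labels in order: BBBABAAAAB  (n_A = 5, n_B = 5)
Step 2: Count runs R = 5.
Step 3: Under H0 (random ordering), E[R] = 2*n_A*n_B/(n_A+n_B) + 1 = 2*5*5/10 + 1 = 6.0000.
        Var[R] = 2*n_A*n_B*(2*n_A*n_B - n_A - n_B) / ((n_A+n_B)^2 * (n_A+n_B-1)) = 2000/900 = 2.2222.
        SD[R] = 1.4907.
Step 4: Continuity-corrected z = (R + 0.5 - E[R]) / SD[R] = (5 + 0.5 - 6.0000) / 1.4907 = -0.3354.
Step 5: Two-sided p-value via normal approximation = 2*(1 - Phi(|z|)) = 0.737316.
Step 6: alpha = 0.05. fail to reject H0.

R = 5, z = -0.3354, p = 0.737316, fail to reject H0.


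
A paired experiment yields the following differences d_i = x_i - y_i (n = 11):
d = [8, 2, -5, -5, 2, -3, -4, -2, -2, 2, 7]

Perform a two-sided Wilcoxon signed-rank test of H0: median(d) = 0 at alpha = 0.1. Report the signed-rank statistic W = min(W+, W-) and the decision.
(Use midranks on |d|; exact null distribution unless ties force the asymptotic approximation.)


Step 1: Drop any zero differences (none here) and take |d_i|.
|d| = [8, 2, 5, 5, 2, 3, 4, 2, 2, 2, 7]
Step 2: Midrank |d_i| (ties get averaged ranks).
ranks: |8|->11, |2|->3, |5|->8.5, |5|->8.5, |2|->3, |3|->6, |4|->7, |2|->3, |2|->3, |2|->3, |7|->10
Step 3: Attach original signs; sum ranks with positive sign and with negative sign.
W+ = 11 + 3 + 3 + 3 + 10 = 30
W- = 8.5 + 8.5 + 6 + 7 + 3 + 3 = 36
(Check: W+ + W- = 66 should equal n(n+1)/2 = 66.)
Step 4: Test statistic W = min(W+, W-) = 30.
Step 5: Ties in |d|, so use the tie-corrected normal approximation.
        E[W] = n(n+1)/4 = 11*12/4 = 33.
        Tie groups: |d|=2 (t=5), |d|=5 (t=2); sum(t^3 - t) = 126.
        Var[W] = n(n+1)(2n+1)/24 - sum(t^3-t)/48 = 3036/24 - 126/48 = 123.875.
        z = (W - E[W]) / sqrt(Var[W]) = (30 - 33) / 11.1299 = -0.2695.
        Two-sided p = 2*Phi(z) = 0.787511.
Step 6: alpha = 0.1. fail to reject H0.

W+ = 30, W- = 36, W = min = 30, p = 0.787511, fail to reject H0.


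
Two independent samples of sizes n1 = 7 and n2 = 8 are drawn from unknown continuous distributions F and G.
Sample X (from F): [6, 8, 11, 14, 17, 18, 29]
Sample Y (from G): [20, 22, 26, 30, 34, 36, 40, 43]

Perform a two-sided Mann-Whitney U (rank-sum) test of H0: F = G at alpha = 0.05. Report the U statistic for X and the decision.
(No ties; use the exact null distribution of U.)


Step 1: Combine and sort all 15 observations; assign midranks.
sorted (value, group): (6,X), (8,X), (11,X), (14,X), (17,X), (18,X), (20,Y), (22,Y), (26,Y), (29,X), (30,Y), (34,Y), (36,Y), (40,Y), (43,Y)
ranks: 6->1, 8->2, 11->3, 14->4, 17->5, 18->6, 20->7, 22->8, 26->9, 29->10, 30->11, 34->12, 36->13, 40->14, 43->15
Step 2: Rank sum for X: R1 = 1 + 2 + 3 + 4 + 5 + 6 + 10 = 31.
Step 3: U_X = R1 - n1(n1+1)/2 = 31 - 7*8/2 = 31 - 28 = 3.
       U_Y = n1*n2 - U_X = 56 - 3 = 53.
Step 4: No ties, so the exact null distribution of U (based on enumerating the C(15,7) = 6435 equally likely rank assignments) gives the two-sided p-value.
Step 5: p-value = 0.002176; compare to alpha = 0.05. reject H0.

U_X = 3, p = 0.002176, reject H0 at alpha = 0.05.


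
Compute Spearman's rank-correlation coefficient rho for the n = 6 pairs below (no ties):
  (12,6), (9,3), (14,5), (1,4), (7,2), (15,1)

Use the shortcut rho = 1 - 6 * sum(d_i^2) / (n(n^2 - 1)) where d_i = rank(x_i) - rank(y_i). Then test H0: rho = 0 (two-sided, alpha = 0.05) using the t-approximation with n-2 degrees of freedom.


Step 1: Rank x and y separately (midranks; no ties here).
rank(x): 12->4, 9->3, 14->5, 1->1, 7->2, 15->6
rank(y): 6->6, 3->3, 5->5, 4->4, 2->2, 1->1
Step 2: d_i = R_x(i) - R_y(i); compute d_i^2.
  (4-6)^2=4, (3-3)^2=0, (5-5)^2=0, (1-4)^2=9, (2-2)^2=0, (6-1)^2=25
sum(d^2) = 38.
Step 3: rho = 1 - 6*38 / (6*(6^2 - 1)) = 1 - 228/210 = -0.085714.
Step 4: Under H0, t = rho * sqrt((n-2)/(1-rho^2)) = -0.1721 ~ t(4).
Step 5: Two-sided p-value from the t-distribution with 4 df = 0.871743.
Step 6: alpha = 0.05. fail to reject H0.

rho = -0.0857, p = 0.871743, fail to reject H0 at alpha = 0.05.


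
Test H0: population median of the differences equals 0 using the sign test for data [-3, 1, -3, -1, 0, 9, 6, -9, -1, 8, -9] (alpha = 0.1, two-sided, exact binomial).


Step 1: Discard zero differences. Original n = 11; n_eff = number of nonzero differences = 10.
Nonzero differences (with sign): -3, +1, -3, -1, +9, +6, -9, -1, +8, -9
Step 2: Count signs: positive = 4, negative = 6.
Step 3: Under H0: P(positive) = 0.5, so the number of positives S ~ Bin(10, 0.5).
Step 4: Two-sided exact p-value = sum of Bin(10,0.5) probabilities at or below the observed probability = 0.753906.
Step 5: alpha = 0.1. fail to reject H0.

n_eff = 10, pos = 4, neg = 6, p = 0.753906, fail to reject H0.


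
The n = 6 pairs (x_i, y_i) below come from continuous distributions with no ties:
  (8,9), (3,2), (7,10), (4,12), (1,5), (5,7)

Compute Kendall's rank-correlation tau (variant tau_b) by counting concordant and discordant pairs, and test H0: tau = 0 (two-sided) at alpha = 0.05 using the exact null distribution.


Step 1: Enumerate the 15 unordered pairs (i,j) with i<j and classify each by sign(x_j-x_i) * sign(y_j-y_i).
  (1,2):dx=-5,dy=-7->C; (1,3):dx=-1,dy=+1->D; (1,4):dx=-4,dy=+3->D; (1,5):dx=-7,dy=-4->C
  (1,6):dx=-3,dy=-2->C; (2,3):dx=+4,dy=+8->C; (2,4):dx=+1,dy=+10->C; (2,5):dx=-2,dy=+3->D
  (2,6):dx=+2,dy=+5->C; (3,4):dx=-3,dy=+2->D; (3,5):dx=-6,dy=-5->C; (3,6):dx=-2,dy=-3->C
  (4,5):dx=-3,dy=-7->C; (4,6):dx=+1,dy=-5->D; (5,6):dx=+4,dy=+2->C
Step 2: C = 10, D = 5, total pairs = 15.
Step 3: tau = (C - D)/(n(n-1)/2) = (10 - 5)/15 = 0.333333.
Step 4: Exact two-sided p-value (enumerate n! = 720 permutations of y under H0): p = 0.469444.
Step 5: alpha = 0.05. fail to reject H0.

tau_b = 0.3333 (C=10, D=5), p = 0.469444, fail to reject H0.


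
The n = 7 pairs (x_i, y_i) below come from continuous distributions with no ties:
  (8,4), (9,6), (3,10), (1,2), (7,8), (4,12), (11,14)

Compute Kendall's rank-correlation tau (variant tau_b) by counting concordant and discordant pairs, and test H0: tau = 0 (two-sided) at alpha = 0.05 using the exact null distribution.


Step 1: Enumerate the 21 unordered pairs (i,j) with i<j and classify each by sign(x_j-x_i) * sign(y_j-y_i).
  (1,2):dx=+1,dy=+2->C; (1,3):dx=-5,dy=+6->D; (1,4):dx=-7,dy=-2->C; (1,5):dx=-1,dy=+4->D
  (1,6):dx=-4,dy=+8->D; (1,7):dx=+3,dy=+10->C; (2,3):dx=-6,dy=+4->D; (2,4):dx=-8,dy=-4->C
  (2,5):dx=-2,dy=+2->D; (2,6):dx=-5,dy=+6->D; (2,7):dx=+2,dy=+8->C; (3,4):dx=-2,dy=-8->C
  (3,5):dx=+4,dy=-2->D; (3,6):dx=+1,dy=+2->C; (3,7):dx=+8,dy=+4->C; (4,5):dx=+6,dy=+6->C
  (4,6):dx=+3,dy=+10->C; (4,7):dx=+10,dy=+12->C; (5,6):dx=-3,dy=+4->D; (5,7):dx=+4,dy=+6->C
  (6,7):dx=+7,dy=+2->C
Step 2: C = 13, D = 8, total pairs = 21.
Step 3: tau = (C - D)/(n(n-1)/2) = (13 - 8)/21 = 0.238095.
Step 4: Exact two-sided p-value (enumerate n! = 5040 permutations of y under H0): p = 0.561905.
Step 5: alpha = 0.05. fail to reject H0.

tau_b = 0.2381 (C=13, D=8), p = 0.561905, fail to reject H0.


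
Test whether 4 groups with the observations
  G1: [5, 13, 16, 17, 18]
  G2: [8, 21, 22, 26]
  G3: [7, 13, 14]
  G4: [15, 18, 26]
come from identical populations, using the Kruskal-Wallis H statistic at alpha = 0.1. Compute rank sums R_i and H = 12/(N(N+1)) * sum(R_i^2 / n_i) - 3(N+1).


Step 1: Combine all N = 15 observations and assign midranks.
sorted (value, group, rank): (5,G1,1), (7,G3,2), (8,G2,3), (13,G1,4.5), (13,G3,4.5), (14,G3,6), (15,G4,7), (16,G1,8), (17,G1,9), (18,G1,10.5), (18,G4,10.5), (21,G2,12), (22,G2,13), (26,G2,14.5), (26,G4,14.5)
Step 2: Sum ranks within each group.
R_1 = 33 (n_1 = 5)
R_2 = 42.5 (n_2 = 4)
R_3 = 12.5 (n_3 = 3)
R_4 = 32 (n_4 = 3)
Step 3: H = 12/(N(N+1)) * sum(R_i^2/n_i) - 3(N+1)
     = 12/(15*16) * (33^2/5 + 42.5^2/4 + 12.5^2/3 + 32^2/3) - 3*16
     = 0.050000 * 1062.78 - 48
     = 5.138958.
Step 4: Ties present; correction factor C = 1 - 18/(15^3 - 15) = 0.994643. Corrected H = 5.138958 / 0.994643 = 5.166637.
Step 5: Under H0, H ~ chi^2(3); p-value = 0.159994.
Step 6: alpha = 0.1. fail to reject H0.

H = 5.1666, df = 3, p = 0.159994, fail to reject H0.


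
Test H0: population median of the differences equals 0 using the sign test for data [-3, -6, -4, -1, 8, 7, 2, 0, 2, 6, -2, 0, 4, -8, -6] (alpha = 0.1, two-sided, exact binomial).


Step 1: Discard zero differences. Original n = 15; n_eff = number of nonzero differences = 13.
Nonzero differences (with sign): -3, -6, -4, -1, +8, +7, +2, +2, +6, -2, +4, -8, -6
Step 2: Count signs: positive = 6, negative = 7.
Step 3: Under H0: P(positive) = 0.5, so the number of positives S ~ Bin(13, 0.5).
Step 4: Two-sided exact p-value = sum of Bin(13,0.5) probabilities at or below the observed probability = 1.000000.
Step 5: alpha = 0.1. fail to reject H0.

n_eff = 13, pos = 6, neg = 7, p = 1.000000, fail to reject H0.


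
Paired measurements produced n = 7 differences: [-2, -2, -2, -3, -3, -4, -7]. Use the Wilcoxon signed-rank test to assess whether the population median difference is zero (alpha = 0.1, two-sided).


Step 1: Drop any zero differences (none here) and take |d_i|.
|d| = [2, 2, 2, 3, 3, 4, 7]
Step 2: Midrank |d_i| (ties get averaged ranks).
ranks: |2|->2, |2|->2, |2|->2, |3|->4.5, |3|->4.5, |4|->6, |7|->7
Step 3: Attach original signs; sum ranks with positive sign and with negative sign.
W+ = 0 = 0
W- = 2 + 2 + 2 + 4.5 + 4.5 + 6 + 7 = 28
(Check: W+ + W- = 28 should equal n(n+1)/2 = 28.)
Step 4: Test statistic W = min(W+, W-) = 0.
Step 5: Ties in |d|, so use the tie-corrected normal approximation.
        E[W] = n(n+1)/4 = 7*8/4 = 14.
        Tie groups: |d|=2 (t=3), |d|=3 (t=2); sum(t^3 - t) = 30.
        Var[W] = n(n+1)(2n+1)/24 - sum(t^3-t)/48 = 840/24 - 30/48 = 34.375.
        z = (W - E[W]) / sqrt(Var[W]) = (0 - 14) / 5.8630 = -2.3878.
        Two-sided p = 2*Phi(z) = 0.016947.
Step 6: alpha = 0.1. reject H0.

W+ = 0, W- = 28, W = min = 0, p = 0.016947, reject H0.


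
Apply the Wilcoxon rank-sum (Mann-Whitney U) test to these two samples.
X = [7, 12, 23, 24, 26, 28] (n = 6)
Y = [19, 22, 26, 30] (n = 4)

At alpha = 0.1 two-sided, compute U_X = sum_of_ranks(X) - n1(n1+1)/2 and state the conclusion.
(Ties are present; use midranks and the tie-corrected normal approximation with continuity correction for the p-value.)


Step 1: Combine and sort all 10 observations; assign midranks.
sorted (value, group): (7,X), (12,X), (19,Y), (22,Y), (23,X), (24,X), (26,X), (26,Y), (28,X), (30,Y)
ranks: 7->1, 12->2, 19->3, 22->4, 23->5, 24->6, 26->7.5, 26->7.5, 28->9, 30->10
Step 2: Rank sum for X: R1 = 1 + 2 + 5 + 6 + 7.5 + 9 = 30.5.
Step 3: U_X = R1 - n1(n1+1)/2 = 30.5 - 6*7/2 = 30.5 - 21 = 9.5.
       U_Y = n1*n2 - U_X = 24 - 9.5 = 14.5.
Step 4: Ties are present, so use the tie-corrected normal approximation (with continuity correction) for the p-value.
Step 5: p-value = 0.668870; compare to alpha = 0.1. fail to reject H0.

U_X = 9.5, p = 0.668870, fail to reject H0 at alpha = 0.1.


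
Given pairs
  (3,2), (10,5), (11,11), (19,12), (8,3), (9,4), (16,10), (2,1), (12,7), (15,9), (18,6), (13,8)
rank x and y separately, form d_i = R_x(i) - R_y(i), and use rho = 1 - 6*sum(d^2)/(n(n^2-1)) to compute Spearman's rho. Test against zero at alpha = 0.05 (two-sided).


Step 1: Rank x and y separately (midranks; no ties here).
rank(x): 3->2, 10->5, 11->6, 19->12, 8->3, 9->4, 16->10, 2->1, 12->7, 15->9, 18->11, 13->8
rank(y): 2->2, 5->5, 11->11, 12->12, 3->3, 4->4, 10->10, 1->1, 7->7, 9->9, 6->6, 8->8
Step 2: d_i = R_x(i) - R_y(i); compute d_i^2.
  (2-2)^2=0, (5-5)^2=0, (6-11)^2=25, (12-12)^2=0, (3-3)^2=0, (4-4)^2=0, (10-10)^2=0, (1-1)^2=0, (7-7)^2=0, (9-9)^2=0, (11-6)^2=25, (8-8)^2=0
sum(d^2) = 50.
Step 3: rho = 1 - 6*50 / (12*(12^2 - 1)) = 1 - 300/1716 = 0.825175.
Step 4: Under H0, t = rho * sqrt((n-2)/(1-rho^2)) = 4.6195 ~ t(10).
Step 5: Two-sided p-value from the t-distribution with 10 df = 0.000951.
Step 6: alpha = 0.05. reject H0.

rho = 0.8252, p = 0.000951, reject H0 at alpha = 0.05.


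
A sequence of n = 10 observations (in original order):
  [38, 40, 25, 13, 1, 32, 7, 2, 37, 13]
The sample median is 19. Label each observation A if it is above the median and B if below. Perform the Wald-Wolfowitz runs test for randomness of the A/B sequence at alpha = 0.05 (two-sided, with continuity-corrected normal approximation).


Step 1: Compute median = 19; label A = above, B = below.
Labels in order: AAABBABBAB  (n_A = 5, n_B = 5)
Step 2: Count runs R = 6.
Step 3: Under H0 (random ordering), E[R] = 2*n_A*n_B/(n_A+n_B) + 1 = 2*5*5/10 + 1 = 6.0000.
        Var[R] = 2*n_A*n_B*(2*n_A*n_B - n_A - n_B) / ((n_A+n_B)^2 * (n_A+n_B-1)) = 2000/900 = 2.2222.
        SD[R] = 1.4907.
Step 4: R = E[R], so z = 0 with no continuity correction.
Step 5: Two-sided p-value via normal approximation = 2*(1 - Phi(|z|)) = 1.000000.
Step 6: alpha = 0.05. fail to reject H0.

R = 6, z = 0.0000, p = 1.000000, fail to reject H0.


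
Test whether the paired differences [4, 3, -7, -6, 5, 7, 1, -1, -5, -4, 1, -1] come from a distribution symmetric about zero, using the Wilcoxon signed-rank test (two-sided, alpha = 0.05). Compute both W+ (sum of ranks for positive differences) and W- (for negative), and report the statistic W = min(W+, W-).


Step 1: Drop any zero differences (none here) and take |d_i|.
|d| = [4, 3, 7, 6, 5, 7, 1, 1, 5, 4, 1, 1]
Step 2: Midrank |d_i| (ties get averaged ranks).
ranks: |4|->6.5, |3|->5, |7|->11.5, |6|->10, |5|->8.5, |7|->11.5, |1|->2.5, |1|->2.5, |5|->8.5, |4|->6.5, |1|->2.5, |1|->2.5
Step 3: Attach original signs; sum ranks with positive sign and with negative sign.
W+ = 6.5 + 5 + 8.5 + 11.5 + 2.5 + 2.5 = 36.5
W- = 11.5 + 10 + 2.5 + 8.5 + 6.5 + 2.5 = 41.5
(Check: W+ + W- = 78 should equal n(n+1)/2 = 78.)
Step 4: Test statistic W = min(W+, W-) = 36.5.
Step 5: Ties in |d|, so use the tie-corrected normal approximation.
        E[W] = n(n+1)/4 = 12*13/4 = 39.
        Tie groups: |d|=1 (t=4), |d|=4 (t=2), |d|=5 (t=2), |d|=7 (t=2); sum(t^3 - t) = 78.
        Var[W] = n(n+1)(2n+1)/24 - sum(t^3-t)/48 = 3900/24 - 78/48 = 160.875.
        z = (W - E[W]) / sqrt(Var[W]) = (36.5 - 39) / 12.6837 = -0.1971.
        Two-sided p = 2*Phi(z) = 0.843746.
Step 6: alpha = 0.05. fail to reject H0.

W+ = 36.5, W- = 41.5, W = min = 36.5, p = 0.843746, fail to reject H0.


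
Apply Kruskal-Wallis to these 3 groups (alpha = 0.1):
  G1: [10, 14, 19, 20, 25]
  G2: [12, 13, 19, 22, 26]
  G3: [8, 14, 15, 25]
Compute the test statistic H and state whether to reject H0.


Step 1: Combine all N = 14 observations and assign midranks.
sorted (value, group, rank): (8,G3,1), (10,G1,2), (12,G2,3), (13,G2,4), (14,G1,5.5), (14,G3,5.5), (15,G3,7), (19,G1,8.5), (19,G2,8.5), (20,G1,10), (22,G2,11), (25,G1,12.5), (25,G3,12.5), (26,G2,14)
Step 2: Sum ranks within each group.
R_1 = 38.5 (n_1 = 5)
R_2 = 40.5 (n_2 = 5)
R_3 = 26 (n_3 = 4)
Step 3: H = 12/(N(N+1)) * sum(R_i^2/n_i) - 3(N+1)
     = 12/(14*15) * (38.5^2/5 + 40.5^2/5 + 26^2/4) - 3*15
     = 0.057143 * 793.5 - 45
     = 0.342857.
Step 4: Ties present; correction factor C = 1 - 18/(14^3 - 14) = 0.993407. Corrected H = 0.342857 / 0.993407 = 0.345133.
Step 5: Under H0, H ~ chi^2(2); p-value = 0.841502.
Step 6: alpha = 0.1. fail to reject H0.

H = 0.3451, df = 2, p = 0.841502, fail to reject H0.


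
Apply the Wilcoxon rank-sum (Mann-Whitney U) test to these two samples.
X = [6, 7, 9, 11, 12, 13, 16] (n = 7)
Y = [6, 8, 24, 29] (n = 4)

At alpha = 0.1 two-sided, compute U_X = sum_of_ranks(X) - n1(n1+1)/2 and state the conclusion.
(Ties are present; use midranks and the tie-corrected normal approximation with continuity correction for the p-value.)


Step 1: Combine and sort all 11 observations; assign midranks.
sorted (value, group): (6,X), (6,Y), (7,X), (8,Y), (9,X), (11,X), (12,X), (13,X), (16,X), (24,Y), (29,Y)
ranks: 6->1.5, 6->1.5, 7->3, 8->4, 9->5, 11->6, 12->7, 13->8, 16->9, 24->10, 29->11
Step 2: Rank sum for X: R1 = 1.5 + 3 + 5 + 6 + 7 + 8 + 9 = 39.5.
Step 3: U_X = R1 - n1(n1+1)/2 = 39.5 - 7*8/2 = 39.5 - 28 = 11.5.
       U_Y = n1*n2 - U_X = 28 - 11.5 = 16.5.
Step 4: Ties are present, so use the tie-corrected normal approximation (with continuity correction) for the p-value.
Step 5: p-value = 0.704817; compare to alpha = 0.1. fail to reject H0.

U_X = 11.5, p = 0.704817, fail to reject H0 at alpha = 0.1.


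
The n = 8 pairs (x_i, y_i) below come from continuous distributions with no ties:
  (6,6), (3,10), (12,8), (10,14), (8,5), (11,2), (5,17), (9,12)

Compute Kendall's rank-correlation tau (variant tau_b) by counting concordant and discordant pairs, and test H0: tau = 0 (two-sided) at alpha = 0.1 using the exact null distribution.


Step 1: Enumerate the 28 unordered pairs (i,j) with i<j and classify each by sign(x_j-x_i) * sign(y_j-y_i).
  (1,2):dx=-3,dy=+4->D; (1,3):dx=+6,dy=+2->C; (1,4):dx=+4,dy=+8->C; (1,5):dx=+2,dy=-1->D
  (1,6):dx=+5,dy=-4->D; (1,7):dx=-1,dy=+11->D; (1,8):dx=+3,dy=+6->C; (2,3):dx=+9,dy=-2->D
  (2,4):dx=+7,dy=+4->C; (2,5):dx=+5,dy=-5->D; (2,6):dx=+8,dy=-8->D; (2,7):dx=+2,dy=+7->C
  (2,8):dx=+6,dy=+2->C; (3,4):dx=-2,dy=+6->D; (3,5):dx=-4,dy=-3->C; (3,6):dx=-1,dy=-6->C
  (3,7):dx=-7,dy=+9->D; (3,8):dx=-3,dy=+4->D; (4,5):dx=-2,dy=-9->C; (4,6):dx=+1,dy=-12->D
  (4,7):dx=-5,dy=+3->D; (4,8):dx=-1,dy=-2->C; (5,6):dx=+3,dy=-3->D; (5,7):dx=-3,dy=+12->D
  (5,8):dx=+1,dy=+7->C; (6,7):dx=-6,dy=+15->D; (6,8):dx=-2,dy=+10->D; (7,8):dx=+4,dy=-5->D
Step 2: C = 11, D = 17, total pairs = 28.
Step 3: tau = (C - D)/(n(n-1)/2) = (11 - 17)/28 = -0.214286.
Step 4: Exact two-sided p-value (enumerate n! = 40320 permutations of y under H0): p = 0.548413.
Step 5: alpha = 0.1. fail to reject H0.

tau_b = -0.2143 (C=11, D=17), p = 0.548413, fail to reject H0.


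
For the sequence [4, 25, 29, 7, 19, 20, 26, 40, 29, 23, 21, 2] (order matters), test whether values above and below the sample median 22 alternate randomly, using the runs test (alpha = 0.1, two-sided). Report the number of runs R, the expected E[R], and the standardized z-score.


Step 1: Compute median = 22; label A = above, B = below.
Labels in order: BAABBBAAAABB  (n_A = 6, n_B = 6)
Step 2: Count runs R = 5.
Step 3: Under H0 (random ordering), E[R] = 2*n_A*n_B/(n_A+n_B) + 1 = 2*6*6/12 + 1 = 7.0000.
        Var[R] = 2*n_A*n_B*(2*n_A*n_B - n_A - n_B) / ((n_A+n_B)^2 * (n_A+n_B-1)) = 4320/1584 = 2.7273.
        SD[R] = 1.6514.
Step 4: Continuity-corrected z = (R + 0.5 - E[R]) / SD[R] = (5 + 0.5 - 7.0000) / 1.6514 = -0.9083.
Step 5: Two-sided p-value via normal approximation = 2*(1 - Phi(|z|)) = 0.363722.
Step 6: alpha = 0.1. fail to reject H0.

R = 5, z = -0.9083, p = 0.363722, fail to reject H0.


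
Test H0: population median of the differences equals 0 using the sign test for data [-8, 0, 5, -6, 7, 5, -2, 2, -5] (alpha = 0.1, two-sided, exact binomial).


Step 1: Discard zero differences. Original n = 9; n_eff = number of nonzero differences = 8.
Nonzero differences (with sign): -8, +5, -6, +7, +5, -2, +2, -5
Step 2: Count signs: positive = 4, negative = 4.
Step 3: Under H0: P(positive) = 0.5, so the number of positives S ~ Bin(8, 0.5).
Step 4: Two-sided exact p-value = sum of Bin(8,0.5) probabilities at or below the observed probability = 1.000000.
Step 5: alpha = 0.1. fail to reject H0.

n_eff = 8, pos = 4, neg = 4, p = 1.000000, fail to reject H0.


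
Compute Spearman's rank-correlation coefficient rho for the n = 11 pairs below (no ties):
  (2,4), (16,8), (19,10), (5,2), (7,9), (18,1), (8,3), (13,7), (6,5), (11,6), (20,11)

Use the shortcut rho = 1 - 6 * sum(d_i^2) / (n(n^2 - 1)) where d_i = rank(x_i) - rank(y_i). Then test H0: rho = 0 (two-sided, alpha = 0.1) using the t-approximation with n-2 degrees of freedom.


Step 1: Rank x and y separately (midranks; no ties here).
rank(x): 2->1, 16->8, 19->10, 5->2, 7->4, 18->9, 8->5, 13->7, 6->3, 11->6, 20->11
rank(y): 4->4, 8->8, 10->10, 2->2, 9->9, 1->1, 3->3, 7->7, 5->5, 6->6, 11->11
Step 2: d_i = R_x(i) - R_y(i); compute d_i^2.
  (1-4)^2=9, (8-8)^2=0, (10-10)^2=0, (2-2)^2=0, (4-9)^2=25, (9-1)^2=64, (5-3)^2=4, (7-7)^2=0, (3-5)^2=4, (6-6)^2=0, (11-11)^2=0
sum(d^2) = 106.
Step 3: rho = 1 - 6*106 / (11*(11^2 - 1)) = 1 - 636/1320 = 0.518182.
Step 4: Under H0, t = rho * sqrt((n-2)/(1-rho^2)) = 1.8176 ~ t(9).
Step 5: Two-sided p-value from the t-distribution with 9 df = 0.102492.
Step 6: alpha = 0.1. fail to reject H0.

rho = 0.5182, p = 0.102492, fail to reject H0 at alpha = 0.1.


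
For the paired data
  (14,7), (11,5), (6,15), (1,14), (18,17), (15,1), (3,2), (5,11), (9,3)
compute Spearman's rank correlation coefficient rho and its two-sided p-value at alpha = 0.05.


Step 1: Rank x and y separately (midranks; no ties here).
rank(x): 14->7, 11->6, 6->4, 1->1, 18->9, 15->8, 3->2, 5->3, 9->5
rank(y): 7->5, 5->4, 15->8, 14->7, 17->9, 1->1, 2->2, 11->6, 3->3
Step 2: d_i = R_x(i) - R_y(i); compute d_i^2.
  (7-5)^2=4, (6-4)^2=4, (4-8)^2=16, (1-7)^2=36, (9-9)^2=0, (8-1)^2=49, (2-2)^2=0, (3-6)^2=9, (5-3)^2=4
sum(d^2) = 122.
Step 3: rho = 1 - 6*122 / (9*(9^2 - 1)) = 1 - 732/720 = -0.016667.
Step 4: Under H0, t = rho * sqrt((n-2)/(1-rho^2)) = -0.0441 ~ t(7).
Step 5: Two-sided p-value from the t-distribution with 7 df = 0.966055.
Step 6: alpha = 0.05. fail to reject H0.

rho = -0.0167, p = 0.966055, fail to reject H0 at alpha = 0.05.


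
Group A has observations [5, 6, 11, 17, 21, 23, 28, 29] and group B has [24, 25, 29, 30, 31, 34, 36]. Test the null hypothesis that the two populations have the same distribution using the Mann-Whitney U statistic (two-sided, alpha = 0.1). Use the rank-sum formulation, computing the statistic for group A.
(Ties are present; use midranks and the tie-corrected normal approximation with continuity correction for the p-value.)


Step 1: Combine and sort all 15 observations; assign midranks.
sorted (value, group): (5,X), (6,X), (11,X), (17,X), (21,X), (23,X), (24,Y), (25,Y), (28,X), (29,X), (29,Y), (30,Y), (31,Y), (34,Y), (36,Y)
ranks: 5->1, 6->2, 11->3, 17->4, 21->5, 23->6, 24->7, 25->8, 28->9, 29->10.5, 29->10.5, 30->12, 31->13, 34->14, 36->15
Step 2: Rank sum for X: R1 = 1 + 2 + 3 + 4 + 5 + 6 + 9 + 10.5 = 40.5.
Step 3: U_X = R1 - n1(n1+1)/2 = 40.5 - 8*9/2 = 40.5 - 36 = 4.5.
       U_Y = n1*n2 - U_X = 56 - 4.5 = 51.5.
Step 4: Ties are present, so use the tie-corrected normal approximation (with continuity correction) for the p-value.
Step 5: p-value = 0.007719; compare to alpha = 0.1. reject H0.

U_X = 4.5, p = 0.007719, reject H0 at alpha = 0.1.


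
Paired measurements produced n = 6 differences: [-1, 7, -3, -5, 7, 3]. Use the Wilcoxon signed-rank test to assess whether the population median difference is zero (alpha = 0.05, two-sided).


Step 1: Drop any zero differences (none here) and take |d_i|.
|d| = [1, 7, 3, 5, 7, 3]
Step 2: Midrank |d_i| (ties get averaged ranks).
ranks: |1|->1, |7|->5.5, |3|->2.5, |5|->4, |7|->5.5, |3|->2.5
Step 3: Attach original signs; sum ranks with positive sign and with negative sign.
W+ = 5.5 + 5.5 + 2.5 = 13.5
W- = 1 + 2.5 + 4 = 7.5
(Check: W+ + W- = 21 should equal n(n+1)/2 = 21.)
Step 4: Test statistic W = min(W+, W-) = 7.5.
Step 5: Ties in |d|, so use the tie-corrected normal approximation.
        E[W] = n(n+1)/4 = 6*7/4 = 10.5.
        Tie groups: |d|=3 (t=2), |d|=7 (t=2); sum(t^3 - t) = 12.
        Var[W] = n(n+1)(2n+1)/24 - sum(t^3-t)/48 = 546/24 - 12/48 = 22.5.
        z = (W - E[W]) / sqrt(Var[W]) = (7.5 - 10.5) / 4.7434 = -0.6325.
        Two-sided p = 2*Phi(z) = 0.527089.
Step 6: alpha = 0.05. fail to reject H0.

W+ = 13.5, W- = 7.5, W = min = 7.5, p = 0.527089, fail to reject H0.


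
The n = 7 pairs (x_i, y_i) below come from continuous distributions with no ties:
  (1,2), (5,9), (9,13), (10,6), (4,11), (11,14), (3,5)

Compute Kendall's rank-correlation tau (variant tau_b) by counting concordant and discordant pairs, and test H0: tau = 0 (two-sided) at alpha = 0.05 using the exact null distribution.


Step 1: Enumerate the 21 unordered pairs (i,j) with i<j and classify each by sign(x_j-x_i) * sign(y_j-y_i).
  (1,2):dx=+4,dy=+7->C; (1,3):dx=+8,dy=+11->C; (1,4):dx=+9,dy=+4->C; (1,5):dx=+3,dy=+9->C
  (1,6):dx=+10,dy=+12->C; (1,7):dx=+2,dy=+3->C; (2,3):dx=+4,dy=+4->C; (2,4):dx=+5,dy=-3->D
  (2,5):dx=-1,dy=+2->D; (2,6):dx=+6,dy=+5->C; (2,7):dx=-2,dy=-4->C; (3,4):dx=+1,dy=-7->D
  (3,5):dx=-5,dy=-2->C; (3,6):dx=+2,dy=+1->C; (3,7):dx=-6,dy=-8->C; (4,5):dx=-6,dy=+5->D
  (4,6):dx=+1,dy=+8->C; (4,7):dx=-7,dy=-1->C; (5,6):dx=+7,dy=+3->C; (5,7):dx=-1,dy=-6->C
  (6,7):dx=-8,dy=-9->C
Step 2: C = 17, D = 4, total pairs = 21.
Step 3: tau = (C - D)/(n(n-1)/2) = (17 - 4)/21 = 0.619048.
Step 4: Exact two-sided p-value (enumerate n! = 5040 permutations of y under H0): p = 0.069048.
Step 5: alpha = 0.05. fail to reject H0.

tau_b = 0.6190 (C=17, D=4), p = 0.069048, fail to reject H0.


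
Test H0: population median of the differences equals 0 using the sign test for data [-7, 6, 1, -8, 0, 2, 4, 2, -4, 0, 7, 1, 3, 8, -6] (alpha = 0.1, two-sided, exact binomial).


Step 1: Discard zero differences. Original n = 15; n_eff = number of nonzero differences = 13.
Nonzero differences (with sign): -7, +6, +1, -8, +2, +4, +2, -4, +7, +1, +3, +8, -6
Step 2: Count signs: positive = 9, negative = 4.
Step 3: Under H0: P(positive) = 0.5, so the number of positives S ~ Bin(13, 0.5).
Step 4: Two-sided exact p-value = sum of Bin(13,0.5) probabilities at or below the observed probability = 0.266846.
Step 5: alpha = 0.1. fail to reject H0.

n_eff = 13, pos = 9, neg = 4, p = 0.266846, fail to reject H0.


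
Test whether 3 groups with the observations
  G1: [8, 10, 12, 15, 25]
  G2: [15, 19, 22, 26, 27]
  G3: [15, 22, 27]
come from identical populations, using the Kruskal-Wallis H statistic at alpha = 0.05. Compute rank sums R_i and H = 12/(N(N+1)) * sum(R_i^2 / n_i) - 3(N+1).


Step 1: Combine all N = 13 observations and assign midranks.
sorted (value, group, rank): (8,G1,1), (10,G1,2), (12,G1,3), (15,G1,5), (15,G2,5), (15,G3,5), (19,G2,7), (22,G2,8.5), (22,G3,8.5), (25,G1,10), (26,G2,11), (27,G2,12.5), (27,G3,12.5)
Step 2: Sum ranks within each group.
R_1 = 21 (n_1 = 5)
R_2 = 44 (n_2 = 5)
R_3 = 26 (n_3 = 3)
Step 3: H = 12/(N(N+1)) * sum(R_i^2/n_i) - 3(N+1)
     = 12/(13*14) * (21^2/5 + 44^2/5 + 26^2/3) - 3*14
     = 0.065934 * 700.733 - 42
     = 4.202198.
Step 4: Ties present; correction factor C = 1 - 36/(13^3 - 13) = 0.983516. Corrected H = 4.202198 / 0.983516 = 4.272626.
Step 5: Under H0, H ~ chi^2(2); p-value = 0.118089.
Step 6: alpha = 0.05. fail to reject H0.

H = 4.2726, df = 2, p = 0.118089, fail to reject H0.


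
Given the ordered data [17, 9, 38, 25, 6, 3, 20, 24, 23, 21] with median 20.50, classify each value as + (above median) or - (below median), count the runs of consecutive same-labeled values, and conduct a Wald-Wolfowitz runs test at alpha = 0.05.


Step 1: Compute median = 20.50; label A = above, B = below.
Labels in order: BBAABBBAAA  (n_A = 5, n_B = 5)
Step 2: Count runs R = 4.
Step 3: Under H0 (random ordering), E[R] = 2*n_A*n_B/(n_A+n_B) + 1 = 2*5*5/10 + 1 = 6.0000.
        Var[R] = 2*n_A*n_B*(2*n_A*n_B - n_A - n_B) / ((n_A+n_B)^2 * (n_A+n_B-1)) = 2000/900 = 2.2222.
        SD[R] = 1.4907.
Step 4: Continuity-corrected z = (R + 0.5 - E[R]) / SD[R] = (4 + 0.5 - 6.0000) / 1.4907 = -1.0062.
Step 5: Two-sided p-value via normal approximation = 2*(1 - Phi(|z|)) = 0.314305.
Step 6: alpha = 0.05. fail to reject H0.

R = 4, z = -1.0062, p = 0.314305, fail to reject H0.


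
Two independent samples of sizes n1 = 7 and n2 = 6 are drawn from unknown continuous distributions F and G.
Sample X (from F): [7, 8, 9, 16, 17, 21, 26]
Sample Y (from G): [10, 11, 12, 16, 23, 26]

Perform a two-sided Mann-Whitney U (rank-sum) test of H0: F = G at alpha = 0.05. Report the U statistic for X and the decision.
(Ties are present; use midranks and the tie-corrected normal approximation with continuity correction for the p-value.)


Step 1: Combine and sort all 13 observations; assign midranks.
sorted (value, group): (7,X), (8,X), (9,X), (10,Y), (11,Y), (12,Y), (16,X), (16,Y), (17,X), (21,X), (23,Y), (26,X), (26,Y)
ranks: 7->1, 8->2, 9->3, 10->4, 11->5, 12->6, 16->7.5, 16->7.5, 17->9, 21->10, 23->11, 26->12.5, 26->12.5
Step 2: Rank sum for X: R1 = 1 + 2 + 3 + 7.5 + 9 + 10 + 12.5 = 45.
Step 3: U_X = R1 - n1(n1+1)/2 = 45 - 7*8/2 = 45 - 28 = 17.
       U_Y = n1*n2 - U_X = 42 - 17 = 25.
Step 4: Ties are present, so use the tie-corrected normal approximation (with continuity correction) for the p-value.
Step 5: p-value = 0.616104; compare to alpha = 0.05. fail to reject H0.

U_X = 17, p = 0.616104, fail to reject H0 at alpha = 0.05.


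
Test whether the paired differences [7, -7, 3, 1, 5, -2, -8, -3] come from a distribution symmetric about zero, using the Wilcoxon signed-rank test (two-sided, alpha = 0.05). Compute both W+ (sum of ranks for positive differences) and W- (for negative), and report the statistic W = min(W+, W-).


Step 1: Drop any zero differences (none here) and take |d_i|.
|d| = [7, 7, 3, 1, 5, 2, 8, 3]
Step 2: Midrank |d_i| (ties get averaged ranks).
ranks: |7|->6.5, |7|->6.5, |3|->3.5, |1|->1, |5|->5, |2|->2, |8|->8, |3|->3.5
Step 3: Attach original signs; sum ranks with positive sign and with negative sign.
W+ = 6.5 + 3.5 + 1 + 5 = 16
W- = 6.5 + 2 + 8 + 3.5 = 20
(Check: W+ + W- = 36 should equal n(n+1)/2 = 36.)
Step 4: Test statistic W = min(W+, W-) = 16.
Step 5: Ties in |d|, so use the tie-corrected normal approximation.
        E[W] = n(n+1)/4 = 8*9/4 = 18.
        Tie groups: |d|=3 (t=2), |d|=7 (t=2); sum(t^3 - t) = 12.
        Var[W] = n(n+1)(2n+1)/24 - sum(t^3-t)/48 = 1224/24 - 12/48 = 50.75.
        z = (W - E[W]) / sqrt(Var[W]) = (16 - 18) / 7.1239 = -0.2807.
        Two-sided p = 2*Phi(z) = 0.778906.
Step 6: alpha = 0.05. fail to reject H0.

W+ = 16, W- = 20, W = min = 16, p = 0.778906, fail to reject H0.


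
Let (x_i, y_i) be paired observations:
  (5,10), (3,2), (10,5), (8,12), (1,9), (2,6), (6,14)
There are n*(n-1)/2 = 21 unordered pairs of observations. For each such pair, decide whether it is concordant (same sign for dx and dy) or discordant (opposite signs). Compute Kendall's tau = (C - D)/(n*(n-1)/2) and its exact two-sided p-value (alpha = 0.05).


Step 1: Enumerate the 21 unordered pairs (i,j) with i<j and classify each by sign(x_j-x_i) * sign(y_j-y_i).
  (1,2):dx=-2,dy=-8->C; (1,3):dx=+5,dy=-5->D; (1,4):dx=+3,dy=+2->C; (1,5):dx=-4,dy=-1->C
  (1,6):dx=-3,dy=-4->C; (1,7):dx=+1,dy=+4->C; (2,3):dx=+7,dy=+3->C; (2,4):dx=+5,dy=+10->C
  (2,5):dx=-2,dy=+7->D; (2,6):dx=-1,dy=+4->D; (2,7):dx=+3,dy=+12->C; (3,4):dx=-2,dy=+7->D
  (3,5):dx=-9,dy=+4->D; (3,6):dx=-8,dy=+1->D; (3,7):dx=-4,dy=+9->D; (4,5):dx=-7,dy=-3->C
  (4,6):dx=-6,dy=-6->C; (4,7):dx=-2,dy=+2->D; (5,6):dx=+1,dy=-3->D; (5,7):dx=+5,dy=+5->C
  (6,7):dx=+4,dy=+8->C
Step 2: C = 12, D = 9, total pairs = 21.
Step 3: tau = (C - D)/(n(n-1)/2) = (12 - 9)/21 = 0.142857.
Step 4: Exact two-sided p-value (enumerate n! = 5040 permutations of y under H0): p = 0.772619.
Step 5: alpha = 0.05. fail to reject H0.

tau_b = 0.1429 (C=12, D=9), p = 0.772619, fail to reject H0.
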